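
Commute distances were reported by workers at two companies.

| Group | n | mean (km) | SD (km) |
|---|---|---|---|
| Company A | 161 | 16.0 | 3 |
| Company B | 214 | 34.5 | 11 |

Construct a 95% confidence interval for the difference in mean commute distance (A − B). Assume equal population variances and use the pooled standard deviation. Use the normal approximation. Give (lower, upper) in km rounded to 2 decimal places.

Pooled variance s_p² = [160·3² + 213·11²] / (161+214−2) = 72.9571, so s_p = 8.5415.
SE_diff = s_p·√(1/n₁ + 1/n₂) = 8.5415·√(1/161 + 1/214) = 0.8911.
z* = 1.960; margin = 1.960 × 0.8911 = 1.7466.
Difference = 16.0 − 34.5 = -18.5000.
-18.5000 ± 1.7466 → (-20.25, -16.75).

(-20.25, -16.75)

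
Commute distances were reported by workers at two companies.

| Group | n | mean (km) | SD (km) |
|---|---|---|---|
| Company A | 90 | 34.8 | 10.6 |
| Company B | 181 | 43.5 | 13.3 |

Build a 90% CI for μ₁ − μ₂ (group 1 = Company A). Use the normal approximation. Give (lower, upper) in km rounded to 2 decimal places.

SE₁ = s₁/√n₁ = 10.6/√90 = 1.1173; SE₂ = 13.3/√181 = 0.9886.
Independent samples, unequal variances: SE_diff = √(SE₁² + SE₂²) = √(1.24835929 + 0.97732996) = 1.4919.
z* = 1.645, so margin of error = 1.645 × 1.4919 = 2.4542.
Difference in means = 34.8 − 43.5 = -8.7000.
-8.7000 ± 2.4542 → (-11.15, -6.25).

(-11.15, -6.25)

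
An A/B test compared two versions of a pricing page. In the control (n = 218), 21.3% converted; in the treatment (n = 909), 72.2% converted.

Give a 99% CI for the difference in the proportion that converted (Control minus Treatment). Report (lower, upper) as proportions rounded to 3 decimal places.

SE₁ = √(p̂₁(1−p̂₁)/n₁) = √(0.2130·0.7870/218) = 0.02773; SE₂ = √(0.7220·0.2780/909) = 0.01486.
Independent samples: SE of the difference = √(SE₁² + SE₂²) = √(0.0007689529 + 0.0002208196) = 0.03146.
z* for 99% confidence is 2.576, so the margin of error is 2.576 × 0.03146 = 0.08104.
Point estimate p̂₁ − p̂₂ = 0.2130 − 0.7220 = -0.5090.
-0.5090 ± 0.08104 → (-0.590, -0.428).

(-0.590, -0.428)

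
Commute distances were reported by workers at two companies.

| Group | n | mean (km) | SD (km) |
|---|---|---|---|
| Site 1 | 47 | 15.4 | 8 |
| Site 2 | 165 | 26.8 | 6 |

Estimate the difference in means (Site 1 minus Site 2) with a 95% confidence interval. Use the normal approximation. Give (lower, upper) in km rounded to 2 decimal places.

Per-group SEs: s₁/√n₁ = 8/√47 = 1.1669, s₂/√n₂ = 6/√165 = 0.4671.
Unpooled SE of the difference: √(1.36165561 + 0.21818241) = 1.2569.
Margin of error = z* · SE = 1.960 × 1.2569 = 2.4635.
x̄₁ − x̄₂ = 15.4 − 26.8 = -11.4000.
CI: -11.4000 ± 2.4635 = (-13.86, -8.94).

(-13.86, -8.94)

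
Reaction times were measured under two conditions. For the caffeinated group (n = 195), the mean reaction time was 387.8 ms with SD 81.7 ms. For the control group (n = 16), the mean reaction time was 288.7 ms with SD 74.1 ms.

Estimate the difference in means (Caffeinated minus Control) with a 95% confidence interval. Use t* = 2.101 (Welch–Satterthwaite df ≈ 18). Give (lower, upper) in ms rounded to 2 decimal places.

(58.28, 139.92)

Per-group SEs: s₁/√n₁ = 81.7/√195 = 5.8507, s₂/√n₂ = 74.1/√16 = 18.5250.
Unpooled SE of the difference: √(34.23069049 + 343.175625) = 19.4269.
Margin of error = t* · SE = 2.101 × 19.4269 = 40.8159.
x̄₁ − x̄₂ = 387.8 − 288.7 = 99.1000.
CI: 99.1000 ± 40.8159 = (58.28, 139.92).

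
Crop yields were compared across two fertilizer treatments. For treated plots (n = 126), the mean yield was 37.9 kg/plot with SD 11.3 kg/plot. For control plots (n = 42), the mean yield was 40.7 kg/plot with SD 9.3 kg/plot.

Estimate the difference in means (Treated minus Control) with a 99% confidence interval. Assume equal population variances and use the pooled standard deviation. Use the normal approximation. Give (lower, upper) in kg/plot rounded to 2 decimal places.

Pooled variance s_p² = [125·11.3² + 41·9.3²] / (126+42−2) = 117.5141, so s_p = 10.8404.
SE_diff = s_p·√(1/n₁ + 1/n₂) = 10.8404·√(1/126 + 1/42) = 1.9315.
z* = 2.576; margin = 2.576 × 1.9315 = 4.9755.
Difference = 37.9 − 40.7 = -2.8000.
-2.8000 ± 4.9755 → (-7.78, 2.18).

(-7.78, 2.18)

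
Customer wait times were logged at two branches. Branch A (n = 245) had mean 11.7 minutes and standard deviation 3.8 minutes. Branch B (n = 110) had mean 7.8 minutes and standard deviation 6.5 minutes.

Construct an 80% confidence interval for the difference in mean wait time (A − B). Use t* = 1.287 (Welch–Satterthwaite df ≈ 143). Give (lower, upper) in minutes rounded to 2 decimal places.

Standard errors of each mean: 3.8/√245 = 0.2428 and 6.5/√110 = 0.6198.
SE(x̄₁ − x̄₂) = √(0.2428² + 0.6198²) = 0.6657 for independent samples with unequal variances.
With t* = 1.287, the margin is 1.287 × 0.6657 = 0.8568.
x̄₁ − x̄₂ = 11.7 − 7.8 = 3.9000; the interval is 3.9000 ± 0.8568 = (3.04, 4.76).

(3.04, 4.76)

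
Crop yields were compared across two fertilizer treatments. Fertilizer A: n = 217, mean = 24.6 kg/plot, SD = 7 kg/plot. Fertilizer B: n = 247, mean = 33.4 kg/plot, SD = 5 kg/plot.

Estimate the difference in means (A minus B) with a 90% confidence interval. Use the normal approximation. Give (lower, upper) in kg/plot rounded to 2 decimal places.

(-9.74, -7.86)

Per-group SEs: s₁/√n₁ = 7/√217 = 0.4752, s₂/√n₂ = 5/√247 = 0.3181.
Unpooled SE of the difference: √(0.22581504 + 0.10118761) = 0.5718.
Margin of error = z* · SE = 1.645 × 0.5718 = 0.9406.
x̄₁ − x̄₂ = 24.6 − 33.4 = -8.8000.
CI: -8.8000 ± 0.9406 = (-9.74, -7.86).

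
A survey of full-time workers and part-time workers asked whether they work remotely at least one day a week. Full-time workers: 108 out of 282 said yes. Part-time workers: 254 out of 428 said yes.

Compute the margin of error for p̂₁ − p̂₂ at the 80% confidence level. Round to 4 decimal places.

0.0480

p̂₁ = 108/282 = 0.3830 and p̂₂ = 254/428 = 0.5935.
SE₁ = √(p̂₁(1−p̂₁)/n₁) = √(0.3830·0.6170/282) = 0.02895; SE₂ = √(0.5935·0.4065/428) = 0.02374.
Independent samples: SE of the difference = √(SE₁² + SE₂²) = √(0.0008381025 + 0.0005635876) = 0.03744.
z* for 80% confidence is 1.282, so the margin of error is 1.282 × 0.03744 = 0.04800.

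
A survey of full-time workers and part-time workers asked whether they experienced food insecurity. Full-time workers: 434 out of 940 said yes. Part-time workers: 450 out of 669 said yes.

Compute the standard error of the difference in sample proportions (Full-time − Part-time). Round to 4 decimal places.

p̂₁ = 434/940 = 0.4617 and p̂₂ = 450/669 = 0.6726.
SE₁ = √(p̂₁(1−p̂₁)/n₁) = √(0.4617·0.5383/940) = 0.01626; SE₂ = √(0.6726·0.3274/669) = 0.01814.
Independent samples: SE of the difference = √(SE₁² + SE₂²) = √(0.0002643876 + 0.0003290596) = 0.02436.

0.0244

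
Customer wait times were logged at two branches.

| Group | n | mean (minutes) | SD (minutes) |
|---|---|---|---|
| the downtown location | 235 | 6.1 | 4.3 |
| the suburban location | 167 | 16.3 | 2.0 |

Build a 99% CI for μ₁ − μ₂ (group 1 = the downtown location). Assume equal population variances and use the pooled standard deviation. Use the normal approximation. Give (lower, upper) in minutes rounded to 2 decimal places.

(-11.12, -9.28)

s_p = √[((n₁−1)s₁² + (n₂−1)s₂²)/(n₁+n₂−2)] = √[(234·4.3² + 166·2.0²)/400] = 3.5322.
SE = 3.5322·√(1/235 + 1/167) = 0.3575.
With z* = 2.576, margin = 2.576 × 0.3575 = 0.9209.
x̄₁ − x̄₂ = 6.1 − 16.3 = -10.2000; interval -10.2000 ± 0.9209 = (-11.12, -9.28).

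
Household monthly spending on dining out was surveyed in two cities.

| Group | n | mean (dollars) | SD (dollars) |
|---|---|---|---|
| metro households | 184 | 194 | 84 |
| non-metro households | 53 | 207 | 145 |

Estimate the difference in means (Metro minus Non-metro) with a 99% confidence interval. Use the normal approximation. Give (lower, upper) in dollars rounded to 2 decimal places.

Standard errors of each mean: 84/√184 = 6.1926 and 145/√53 = 19.9173.
SE(x̄₁ − x̄₂) = √(6.1926² + 19.9173²) = 20.8578 for independent samples with unequal variances.
With z* = 2.576, the margin is 2.576 × 20.8578 = 53.7297.
x̄₁ − x̄₂ = 194 − 207 = -13.0000; the interval is -13.0000 ± 53.7297 = (-66.73, 40.73).

(-66.73, 40.73)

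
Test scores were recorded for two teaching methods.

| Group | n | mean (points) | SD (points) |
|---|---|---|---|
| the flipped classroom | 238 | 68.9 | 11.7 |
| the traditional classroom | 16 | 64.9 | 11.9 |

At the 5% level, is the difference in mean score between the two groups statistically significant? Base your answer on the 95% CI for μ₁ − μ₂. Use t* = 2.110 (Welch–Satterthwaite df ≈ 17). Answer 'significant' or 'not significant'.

not significant

Per-group SEs: s₁/√n₁ = 11.7/√238 = 0.7584, s₂/√n₂ = 11.9/√16 = 2.9750.
Unpooled SE of the difference: √(0.57517056 + 8.850625) = 3.0701.
Margin of error = t* · SE = 2.110 × 3.0701 = 6.4779.
x̄₁ − x̄₂ = 68.9 − 64.9 = 4.0000.
CI: 4.0000 ± 6.4779 = (-2.4779, 10.4779).
The interval (-2.4779, 10.4779) contains 0, so the difference is not significant.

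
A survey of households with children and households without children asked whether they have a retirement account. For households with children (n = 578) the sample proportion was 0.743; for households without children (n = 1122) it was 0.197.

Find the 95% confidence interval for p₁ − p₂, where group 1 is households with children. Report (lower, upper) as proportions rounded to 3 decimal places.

The two standard errors are √(0.7430×0.2570/578) = 0.01818 and √(0.1970×0.8030/1122) = 0.01187.
Because the samples are independent, SE_diff = √(0.01818² + 0.01187²) = 0.02171.
Using z* = 1.960 for 95%, ME = 1.960 × 0.02171 = 0.04255.
p̂₁ − p̂₂ = 0.5460; interval 0.5460 ± 0.04255 gives (0.503, 0.589).

(0.503, 0.589)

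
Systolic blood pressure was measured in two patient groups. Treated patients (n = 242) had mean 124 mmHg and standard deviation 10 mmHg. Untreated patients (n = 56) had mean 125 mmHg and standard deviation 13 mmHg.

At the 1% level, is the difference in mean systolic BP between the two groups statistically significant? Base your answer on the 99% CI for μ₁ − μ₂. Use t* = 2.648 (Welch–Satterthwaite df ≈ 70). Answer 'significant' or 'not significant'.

not significant

Standard errors of each mean: 10/√242 = 0.6428 and 13/√56 = 1.7372.
SE(x̄₁ − x̄₂) = √(0.6428² + 1.7372²) = 1.8523 for independent samples with unequal variances.
With t* = 2.648, the margin is 2.648 × 1.8523 = 4.9049.
x̄₁ − x̄₂ = 124 − 125 = -1.0000; the interval is -1.0000 ± 4.9049 = (-5.9049, 3.9049).
The interval (-5.9049, 3.9049) contains 0, so the difference is not significant.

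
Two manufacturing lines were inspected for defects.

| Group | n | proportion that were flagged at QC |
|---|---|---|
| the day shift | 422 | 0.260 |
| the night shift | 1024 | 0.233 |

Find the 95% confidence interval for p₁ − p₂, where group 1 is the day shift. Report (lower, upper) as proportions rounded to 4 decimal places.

(-0.0222, 0.0762)

SE₁ = √(p̂₁(1−p̂₁)/n₁) = √(0.2600·0.7400/422) = 0.02135; SE₂ = √(0.2330·0.7670/1024) = 0.01321.
Independent samples: SE of the difference = √(SE₁² + SE₂²) = √(0.0004558225 + 0.0001745041) = 0.02511.
z* for 95% confidence is 1.960, so the margin of error is 1.960 × 0.02511 = 0.04922.
Point estimate p̂₁ − p̂₂ = 0.2600 − 0.2330 = 0.0270.
0.0270 ± 0.04922 → (-0.0222, 0.0762).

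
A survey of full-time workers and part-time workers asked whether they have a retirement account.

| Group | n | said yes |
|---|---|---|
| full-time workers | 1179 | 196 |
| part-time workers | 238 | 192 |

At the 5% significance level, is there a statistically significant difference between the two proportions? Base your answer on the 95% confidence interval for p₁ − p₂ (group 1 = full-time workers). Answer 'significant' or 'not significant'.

Sample proportions: 196/1179 = 0.1662, 192/238 = 0.8067.
Each SE is √(p̂(1−p̂)/n): √(0.1662·0.8338/1179) = 0.01084 and √(0.8067·0.1933/238) = 0.02560.
SE(p̂₁ − p̂₂) = √(SE₁² + SE₂²) = √(0.0001175056 + 0.00065536) = 0.02780, since the two samples are independent.
At 95% confidence z* = 1.960; margin = 1.960 × 0.02780 = 0.05449.
The difference is 0.1662 − 0.8067 = -0.6405, so the interval is -0.6405 ± 0.05449 = (-0.69499, -0.58601).
The interval (-0.69499, -0.58601) does not contain 0, so the difference is significant.

significant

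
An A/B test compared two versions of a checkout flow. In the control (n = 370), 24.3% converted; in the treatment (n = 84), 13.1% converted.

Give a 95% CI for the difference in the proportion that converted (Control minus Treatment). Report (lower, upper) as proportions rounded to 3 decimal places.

(0.028, 0.196)

Each SE is √(p̂(1−p̂)/n): √(0.2430·0.7570/370) = 0.02230 and √(0.1310·0.8690/84) = 0.03681.
SE(p̂₁ − p̂₂) = √(SE₁² + SE₂²) = √(0.00049729 + 0.0013549761) = 0.04304, since the two samples are independent.
At 95% confidence z* = 1.960; margin = 1.960 × 0.04304 = 0.08436.
The difference is 0.2430 − 0.1310 = 0.1120, so the interval is 0.1120 ± 0.08436 = (0.028, 0.196).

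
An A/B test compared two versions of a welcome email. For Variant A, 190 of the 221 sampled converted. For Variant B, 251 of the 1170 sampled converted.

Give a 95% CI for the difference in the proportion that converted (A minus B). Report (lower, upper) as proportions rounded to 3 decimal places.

(0.594, 0.697)

First, p̂₁ = 190/221 = 0.8597; p̂₂ = 251/1170 = 0.2145.
The two standard errors are √(0.8597×0.1403/221) = 0.02336 and √(0.2145×0.7855/1170) = 0.01200.
Because the samples are independent, SE_diff = √(0.02336² + 0.01200²) = 0.02626.
Using z* = 1.960 for 95%, ME = 1.960 × 0.02626 = 0.05147.
p̂₁ − p̂₂ = 0.6452; interval 0.6452 ± 0.05147 gives (0.594, 0.697).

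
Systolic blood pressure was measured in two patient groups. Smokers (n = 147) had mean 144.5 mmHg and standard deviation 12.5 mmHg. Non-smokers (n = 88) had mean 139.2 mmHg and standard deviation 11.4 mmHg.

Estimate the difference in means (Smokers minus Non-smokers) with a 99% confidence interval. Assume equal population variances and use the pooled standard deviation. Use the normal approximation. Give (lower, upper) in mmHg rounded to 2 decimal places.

s_p = √[((n₁−1)s₁² + (n₂−1)s₂²)/(n₁+n₂−2)] = √[(146·12.5² + 87·11.4²)/233] = 12.1010.
SE = 12.1010·√(1/147 + 1/88) = 1.6310.
With z* = 2.576, margin = 2.576 × 1.6310 = 4.2015.
x̄₁ − x̄₂ = 144.5 − 139.2 = 5.3000; interval 5.3000 ± 4.2015 = (1.10, 9.50).

(1.10, 9.50)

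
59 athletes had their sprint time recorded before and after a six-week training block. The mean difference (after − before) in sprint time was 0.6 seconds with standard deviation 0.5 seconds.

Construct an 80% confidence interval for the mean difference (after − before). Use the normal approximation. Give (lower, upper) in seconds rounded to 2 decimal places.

Paired design: SE = s_d/√n = 0.5/√59 = 0.0651.
z* = 1.282; margin of error = 1.282 × 0.0651 = 0.0835.
0.6 ± 0.0835 → (0.52, 0.68).

(0.52, 0.68)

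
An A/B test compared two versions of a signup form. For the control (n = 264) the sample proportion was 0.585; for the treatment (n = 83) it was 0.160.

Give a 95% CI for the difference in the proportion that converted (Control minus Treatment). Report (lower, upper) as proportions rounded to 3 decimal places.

Each SE is √(p̂(1−p̂)/n): √(0.5850·0.4150/264) = 0.03032 and √(0.1600·0.8400/83) = 0.04024.
SE(p̂₁ − p̂₂) = √(SE₁² + SE₂²) = √(0.0009193024 + 0.0016192576) = 0.05038, since the two samples are independent.
At 95% confidence z* = 1.960; margin = 1.960 × 0.05038 = 0.09874.
The difference is 0.5850 − 0.1600 = 0.4250, so the interval is 0.4250 ± 0.09874 = (0.326, 0.524).

(0.326, 0.524)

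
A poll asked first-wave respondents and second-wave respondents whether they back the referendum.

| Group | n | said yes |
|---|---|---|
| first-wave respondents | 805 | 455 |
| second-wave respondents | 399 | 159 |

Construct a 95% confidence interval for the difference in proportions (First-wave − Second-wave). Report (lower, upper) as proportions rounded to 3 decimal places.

(0.108, 0.226)

Sample proportions: 455/805 = 0.5652, 159/399 = 0.3985.
Each SE is √(p̂(1−p̂)/n): √(0.5652·0.4348/805) = 0.01747 and √(0.3985·0.6015/399) = 0.02451.
SE(p̂₁ − p̂₂) = √(SE₁² + SE₂²) = √(0.0003052009 + 0.0006007401) = 0.03010, since the two samples are independent.
At 95% confidence z* = 1.960; margin = 1.960 × 0.03010 = 0.05900.
The difference is 0.5652 − 0.3985 = 0.1667, so the interval is 0.1667 ± 0.05900 = (0.108, 0.226).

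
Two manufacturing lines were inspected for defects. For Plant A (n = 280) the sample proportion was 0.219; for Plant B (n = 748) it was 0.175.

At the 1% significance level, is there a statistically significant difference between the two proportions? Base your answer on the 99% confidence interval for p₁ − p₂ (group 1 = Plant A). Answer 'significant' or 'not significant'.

not significant

Each SE is √(p̂(1−p̂)/n): √(0.2190·0.7810/280) = 0.02472 and √(0.1750·0.8250/748) = 0.01389.
SE(p̂₁ − p̂₂) = √(SE₁² + SE₂²) = √(0.0006110784 + 0.0001929321) = 0.02836, since the two samples are independent.
At 99% confidence z* = 2.576; margin = 2.576 × 0.02836 = 0.07306.
The difference is 0.2190 − 0.1750 = 0.0440, so the interval is 0.0440 ± 0.07306 = (-0.02906, 0.11706).
The interval (-0.02906, 0.11706) contains 0, so the difference is not significant.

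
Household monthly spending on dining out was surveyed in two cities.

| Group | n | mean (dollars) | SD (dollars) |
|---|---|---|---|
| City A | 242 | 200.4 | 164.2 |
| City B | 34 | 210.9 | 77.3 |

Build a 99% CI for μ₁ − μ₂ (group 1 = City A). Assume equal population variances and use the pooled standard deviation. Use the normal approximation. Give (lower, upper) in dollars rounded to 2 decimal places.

(-84.25, 63.25)

Pooled variance s_p² = [241·164.2² + 33·77.3²] / (242+34−2) = 24434.0869, so s_p = 156.3141.
SE_diff = s_p·√(1/n₁ + 1/n₂) = 156.3141·√(1/242 + 1/34) = 28.6290.
z* = 2.576; margin = 2.576 × 28.6290 = 73.7483.
Difference = 200.4 − 210.9 = -10.5000.
-10.5000 ± 73.7483 → (-84.25, 63.25).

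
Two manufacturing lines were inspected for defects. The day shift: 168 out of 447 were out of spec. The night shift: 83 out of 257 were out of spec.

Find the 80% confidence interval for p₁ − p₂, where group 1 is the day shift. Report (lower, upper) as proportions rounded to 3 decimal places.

(0.005, 0.100)

Sample proportions: 168/447 = 0.3758, 83/257 = 0.3230.
Each SE is √(p̂(1−p̂)/n): √(0.3758·0.6242/447) = 0.02291 and √(0.3230·0.6770/257) = 0.02917.
SE(p̂₁ − p̂₂) = √(SE₁² + SE₂²) = √(0.0005248681 + 0.0008508889) = 0.03709, since the two samples are independent.
At 80% confidence z* = 1.282; margin = 1.282 × 0.03709 = 0.04755.
The difference is 0.3758 − 0.3230 = 0.0528, so the interval is 0.0528 ± 0.04755 = (0.005, 0.100).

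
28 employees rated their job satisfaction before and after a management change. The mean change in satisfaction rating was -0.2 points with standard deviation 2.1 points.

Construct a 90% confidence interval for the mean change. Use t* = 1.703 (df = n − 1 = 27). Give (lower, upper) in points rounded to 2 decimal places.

This is a matched-pairs design, so SE = s_d/√n = 2.1/√28 = 0.3969.
Margin = 1.703 × 0.3969 = 0.6759; the interval is -0.2 ± 0.6759 = (-0.88, 0.48).

(-0.88, 0.48)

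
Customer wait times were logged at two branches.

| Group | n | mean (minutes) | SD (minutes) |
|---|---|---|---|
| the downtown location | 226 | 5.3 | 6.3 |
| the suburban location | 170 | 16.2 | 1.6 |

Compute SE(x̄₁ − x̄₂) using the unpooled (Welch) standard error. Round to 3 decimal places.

Standard errors of each mean: 6.3/√226 = 0.4191 and 1.6/√170 = 0.1227.
SE(x̄₁ − x̄₂) = √(0.4191² + 0.1227²) = 0.4367 for independent samples with unequal variances.

0.437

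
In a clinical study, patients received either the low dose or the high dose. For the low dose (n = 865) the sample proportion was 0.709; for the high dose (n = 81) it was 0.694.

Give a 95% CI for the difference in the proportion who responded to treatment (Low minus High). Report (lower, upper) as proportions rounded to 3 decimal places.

(-0.090, 0.120)

The two standard errors are √(0.7090×0.2910/865) = 0.01544 and √(0.6940×0.3060/81) = 0.05120.
Because the samples are independent, SE_diff = √(0.01544² + 0.05120²) = 0.05348.
Using z* = 1.960 for 95%, ME = 1.960 × 0.05348 = 0.10482.
p̂₁ − p̂₂ = 0.0150; interval 0.0150 ± 0.10482 gives (-0.090, 0.120).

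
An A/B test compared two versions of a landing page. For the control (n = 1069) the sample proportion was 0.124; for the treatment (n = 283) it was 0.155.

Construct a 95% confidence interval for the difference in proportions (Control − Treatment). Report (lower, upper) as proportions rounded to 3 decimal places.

(-0.078, 0.016)

The two standard errors are √(0.1240×0.8760/1069) = 0.01008 and √(0.1550×0.8450/283) = 0.02151.
Because the samples are independent, SE_diff = √(0.01008² + 0.02151²) = 0.02375.
Using z* = 1.960 for 95%, ME = 1.960 × 0.02375 = 0.04655.
p̂₁ − p̂₂ = -0.0310; interval -0.0310 ± 0.04655 gives (-0.078, 0.016).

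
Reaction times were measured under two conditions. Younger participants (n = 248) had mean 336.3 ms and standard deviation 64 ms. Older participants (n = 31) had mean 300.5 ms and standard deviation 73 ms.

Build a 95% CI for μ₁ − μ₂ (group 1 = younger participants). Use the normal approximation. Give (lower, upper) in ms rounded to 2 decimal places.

Per-group SEs: s₁/√n₁ = 64/√248 = 4.0640, s₂/√n₂ = 73/√31 = 13.1112.
Unpooled SE of the difference: √(16.516096 + 171.90356544) = 13.7266.
Margin of error = z* · SE = 1.960 × 13.7266 = 26.9041.
x̄₁ − x̄₂ = 336.3 − 300.5 = 35.8000.
CI: 35.8000 ± 26.9041 = (8.90, 62.70).

(8.90, 62.70)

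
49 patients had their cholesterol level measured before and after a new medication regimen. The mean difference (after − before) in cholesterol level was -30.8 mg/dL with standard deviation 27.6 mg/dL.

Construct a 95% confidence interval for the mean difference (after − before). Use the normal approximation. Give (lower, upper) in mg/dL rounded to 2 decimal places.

This is a matched-pairs design, so SE = s_d/√n = 27.6/√49 = 3.9429.
Margin = 1.960 × 3.9429 = 7.7281; the interval is -30.8 ± 7.7281 = (-38.53, -23.07).

(-38.53, -23.07)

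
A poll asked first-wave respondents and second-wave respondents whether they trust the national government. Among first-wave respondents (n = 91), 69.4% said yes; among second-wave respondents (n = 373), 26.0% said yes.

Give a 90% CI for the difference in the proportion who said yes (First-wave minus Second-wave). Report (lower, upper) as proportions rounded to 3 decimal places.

(0.346, 0.522)

SE₁ = √(p̂₁(1−p̂₁)/n₁) = √(0.6940·0.3060/91) = 0.04831; SE₂ = √(0.2600·0.7400/373) = 0.02271.
Independent samples: SE of the difference = √(SE₁² + SE₂²) = √(0.0023338561 + 0.0005157441) = 0.05338.
z* for 90% confidence is 1.645, so the margin of error is 1.645 × 0.05338 = 0.08781.
Point estimate p̂₁ − p̂₂ = 0.6940 − 0.2600 = 0.4340.
0.4340 ± 0.08781 → (0.346, 0.522).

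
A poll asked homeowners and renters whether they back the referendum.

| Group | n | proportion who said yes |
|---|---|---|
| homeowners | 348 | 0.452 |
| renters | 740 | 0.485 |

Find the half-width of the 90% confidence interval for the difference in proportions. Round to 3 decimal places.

SE₁ = √(p̂₁(1−p̂₁)/n₁) = √(0.4520·0.5480/348) = 0.02668; SE₂ = √(0.4850·0.5150/740) = 0.01837.
Independent samples: SE of the difference = √(SE₁² + SE₂²) = √(0.0007118224 + 0.0003374569) = 0.03239.
z* for 90% confidence is 1.645, so the margin of error is 1.645 × 0.03239 = 0.05328.

0.053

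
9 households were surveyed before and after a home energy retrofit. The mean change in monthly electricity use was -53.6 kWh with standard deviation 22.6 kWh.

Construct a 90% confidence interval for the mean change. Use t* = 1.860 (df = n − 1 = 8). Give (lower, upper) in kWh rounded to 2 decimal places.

(-67.61, -39.59)

This is a matched-pairs design, so SE = s_d/√n = 22.6/√9 = 7.5333.
Margin = 1.860 × 7.5333 = 14.0119; the interval is -53.6 ± 14.0119 = (-67.61, -39.59).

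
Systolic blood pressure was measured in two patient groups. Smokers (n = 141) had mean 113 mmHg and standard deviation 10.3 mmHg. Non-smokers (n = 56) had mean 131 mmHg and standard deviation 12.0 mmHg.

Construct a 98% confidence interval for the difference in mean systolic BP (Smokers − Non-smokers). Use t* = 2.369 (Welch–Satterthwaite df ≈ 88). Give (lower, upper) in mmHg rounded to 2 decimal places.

(-22.32, -13.68)

SE₁ = s₁/√n₁ = 10.3/√141 = 0.8674; SE₂ = 12.0/√56 = 1.6036.
Independent samples, unequal variances: SE_diff = √(SE₁² + SE₂²) = √(0.75238276 + 2.57153296) = 1.8232.
t* = 2.369, so margin of error = 2.369 × 1.8232 = 4.3192.
Difference in means = 113 − 131 = -18.0000.
-18.0000 ± 4.3192 → (-22.32, -13.68).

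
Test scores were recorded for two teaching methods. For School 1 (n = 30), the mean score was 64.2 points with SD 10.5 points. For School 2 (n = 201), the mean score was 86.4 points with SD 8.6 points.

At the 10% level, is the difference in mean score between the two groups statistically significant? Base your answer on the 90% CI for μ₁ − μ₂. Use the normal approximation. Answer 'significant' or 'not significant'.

Per-group SEs: s₁/√n₁ = 10.5/√30 = 1.9170, s₂/√n₂ = 8.6/√201 = 0.6066.
Unpooled SE of the difference: √(3.674889 + 0.36796356) = 2.0107.
Margin of error = z* · SE = 1.645 × 2.0107 = 3.3076.
x̄₁ − x̄₂ = 64.2 − 86.4 = -22.2000.
CI: -22.2000 ± 3.3076 = (-25.5076, -18.8924).
The interval (-25.5076, -18.8924) does not contain 0, so the difference is significant.

significant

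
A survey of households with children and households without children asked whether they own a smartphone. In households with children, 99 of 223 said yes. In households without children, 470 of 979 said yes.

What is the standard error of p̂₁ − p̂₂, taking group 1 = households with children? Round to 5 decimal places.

First, p̂₁ = 99/223 = 0.4439; p̂₂ = 470/979 = 0.4801.
The two standard errors are √(0.4439×0.5561/223) = 0.03327 and √(0.4801×0.5199/979) = 0.01597.
Because the samples are independent, SE_diff = √(0.03327² + 0.01597²) = 0.03690.

0.03690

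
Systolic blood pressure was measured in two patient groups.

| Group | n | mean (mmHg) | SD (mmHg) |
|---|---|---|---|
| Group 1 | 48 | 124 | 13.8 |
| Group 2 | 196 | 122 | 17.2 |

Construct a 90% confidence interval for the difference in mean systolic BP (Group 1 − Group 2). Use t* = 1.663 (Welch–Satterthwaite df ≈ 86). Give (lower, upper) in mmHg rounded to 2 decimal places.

SE₁ = s₁/√n₁ = 13.8/√48 = 1.9919; SE₂ = 17.2/√196 = 1.2286.
Independent samples, unequal variances: SE_diff = √(SE₁² + SE₂²) = √(3.96766561 + 1.50945796) = 2.3403.
t* = 1.663, so margin of error = 1.663 × 2.3403 = 3.8919.
Difference in means = 124 − 122 = 2.0000.
2.0000 ± 3.8919 → (-1.89, 5.89).

(-1.89, 5.89)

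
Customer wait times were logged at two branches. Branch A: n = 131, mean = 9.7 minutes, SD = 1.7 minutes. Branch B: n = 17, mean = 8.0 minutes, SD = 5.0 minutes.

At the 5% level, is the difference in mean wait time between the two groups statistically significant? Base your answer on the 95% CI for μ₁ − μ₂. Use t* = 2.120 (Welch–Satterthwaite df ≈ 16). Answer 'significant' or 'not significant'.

SE₁ = s₁/√n₁ = 1.7/√131 = 0.1485; SE₂ = 5.0/√17 = 1.2127.
Independent samples, unequal variances: SE_diff = √(SE₁² + SE₂²) = √(0.02205225 + 1.47064129) = 1.2218.
t* = 2.120, so margin of error = 2.120 × 1.2218 = 2.5902.
Difference in means = 9.7 − 8.0 = 1.7000.
1.7000 ± 2.5902 → (-0.8902, 4.2902).
The interval (-0.8902, 4.2902) contains 0, so the difference is not significant.

not significant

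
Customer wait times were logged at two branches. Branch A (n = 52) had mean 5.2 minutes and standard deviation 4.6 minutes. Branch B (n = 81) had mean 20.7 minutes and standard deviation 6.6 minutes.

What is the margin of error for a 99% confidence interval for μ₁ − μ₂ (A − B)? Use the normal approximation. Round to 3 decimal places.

2.504

Standard errors of each mean: 4.6/√52 = 0.6379 and 6.6/√81 = 0.7333.
SE(x̄₁ − x̄₂) = √(0.6379² + 0.7333²) = 0.9719 for independent samples with unequal variances.
With z* = 2.576, the margin is 2.576 × 0.9719 = 2.5036.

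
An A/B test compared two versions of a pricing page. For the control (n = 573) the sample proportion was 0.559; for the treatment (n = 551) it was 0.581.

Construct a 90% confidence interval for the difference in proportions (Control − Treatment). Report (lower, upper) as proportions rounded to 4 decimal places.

The two standard errors are √(0.5590×0.4410/573) = 0.02074 and √(0.5810×0.4190/551) = 0.02102.
Because the samples are independent, SE_diff = √(0.02074² + 0.02102²) = 0.02953.
Using z* = 1.645 for 90%, ME = 1.645 × 0.02953 = 0.04858.
p̂₁ − p̂₂ = -0.0220; interval -0.0220 ± 0.04858 gives (-0.0706, 0.0266).

(-0.0706, 0.0266)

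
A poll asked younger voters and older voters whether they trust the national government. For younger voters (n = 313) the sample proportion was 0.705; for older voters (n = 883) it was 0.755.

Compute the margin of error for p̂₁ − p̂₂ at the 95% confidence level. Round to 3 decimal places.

Each SE is √(p̂(1−p̂)/n): √(0.7050·0.2950/313) = 0.02578 and √(0.7550·0.2450/883) = 0.01447.
SE(p̂₁ − p̂₂) = √(SE₁² + SE₂²) = √(0.0006646084 + 0.0002093809) = 0.02956, since the two samples are independent.
At 95% confidence z* = 1.960; margin = 1.960 × 0.02956 = 0.05794.

0.058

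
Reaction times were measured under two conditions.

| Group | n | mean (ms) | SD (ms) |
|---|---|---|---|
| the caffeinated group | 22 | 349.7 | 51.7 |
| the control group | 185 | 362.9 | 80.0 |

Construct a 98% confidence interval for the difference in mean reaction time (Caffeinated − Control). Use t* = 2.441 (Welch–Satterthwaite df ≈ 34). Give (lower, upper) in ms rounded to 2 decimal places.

Per-group SEs: s₁/√n₁ = 51.7/√22 = 11.0225, s₂/√n₂ = 80.0/√185 = 5.8817.
Unpooled SE of the difference: √(121.49550625 + 34.59439489) = 12.4936.
Margin of error = t* · SE = 2.441 × 12.4936 = 30.4969.
x̄₁ − x̄₂ = 349.7 − 362.9 = -13.2000.
CI: -13.2000 ± 30.4969 = (-43.70, 17.30).

(-43.70, 17.30)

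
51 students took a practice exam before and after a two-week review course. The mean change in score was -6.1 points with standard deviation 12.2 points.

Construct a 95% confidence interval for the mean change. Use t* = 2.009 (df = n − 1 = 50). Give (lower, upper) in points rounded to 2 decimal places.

(-9.53, -2.67)

This is a matched-pairs design, so SE = s_d/√n = 12.2/√51 = 1.7083.
Margin = 2.009 × 1.7083 = 3.4320; the interval is -6.1 ± 3.4320 = (-9.53, -2.67).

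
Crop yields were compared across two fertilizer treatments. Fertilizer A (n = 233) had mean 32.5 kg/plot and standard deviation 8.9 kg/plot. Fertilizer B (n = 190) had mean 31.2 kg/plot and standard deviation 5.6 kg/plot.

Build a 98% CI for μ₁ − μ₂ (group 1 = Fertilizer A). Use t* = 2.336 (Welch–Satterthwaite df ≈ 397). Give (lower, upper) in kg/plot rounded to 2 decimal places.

(-0.36, 2.96)

SE₁ = s₁/√n₁ = 8.9/√233 = 0.5831; SE₂ = 5.6/√190 = 0.4063.
Independent samples, unequal variances: SE_diff = √(SE₁² + SE₂²) = √(0.34000561 + 0.16507969) = 0.7107.
t* = 2.336, so margin of error = 2.336 × 0.7107 = 1.6602.
Difference in means = 32.5 − 31.2 = 1.3000.
1.3000 ± 1.6602 → (-0.36, 2.96).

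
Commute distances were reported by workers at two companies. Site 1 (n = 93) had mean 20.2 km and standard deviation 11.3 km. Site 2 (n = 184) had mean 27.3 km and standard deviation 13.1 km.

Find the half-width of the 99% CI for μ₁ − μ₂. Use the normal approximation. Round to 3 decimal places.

SE₁ = s₁/√n₁ = 11.3/√93 = 1.1718; SE₂ = 13.1/√184 = 0.9657.
Independent samples, unequal variances: SE_diff = √(SE₁² + SE₂²) = √(1.37311524 + 0.93257649) = 1.5185.
z* = 2.576, so margin of error = 2.576 × 1.5185 = 3.9117.

3.912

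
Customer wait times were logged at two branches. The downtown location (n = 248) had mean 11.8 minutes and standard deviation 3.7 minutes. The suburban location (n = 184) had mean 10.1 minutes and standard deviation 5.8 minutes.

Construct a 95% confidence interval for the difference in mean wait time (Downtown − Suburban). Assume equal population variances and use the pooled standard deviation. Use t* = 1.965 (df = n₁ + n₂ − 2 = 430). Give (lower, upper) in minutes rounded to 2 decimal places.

Pooled variance s_p² = [247·3.7² + 183·5.8²] / (248+184−2) = 22.1803, so s_p = 4.7096.
SE_diff = s_p·√(1/n₁ + 1/n₂) = 4.7096·√(1/248 + 1/184) = 0.4582.
t* = 1.965; margin = 1.965 × 0.4582 = 0.9004.
Difference = 11.8 − 10.1 = 1.7000.
1.7000 ± 0.9004 → (0.80, 2.60).

(0.80, 2.60)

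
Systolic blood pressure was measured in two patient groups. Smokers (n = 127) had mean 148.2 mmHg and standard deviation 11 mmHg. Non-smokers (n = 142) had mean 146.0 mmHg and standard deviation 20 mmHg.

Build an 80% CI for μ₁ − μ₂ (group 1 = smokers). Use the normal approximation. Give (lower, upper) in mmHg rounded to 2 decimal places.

(-0.29, 4.69)

SE₁ = s₁/√n₁ = 11/√127 = 0.9761; SE₂ = 20/√142 = 1.6784.
Independent samples, unequal variances: SE_diff = √(SE₁² + SE₂²) = √(0.95277121 + 2.81702656) = 1.9416.
z* = 1.282, so margin of error = 1.282 × 1.9416 = 2.4891.
Difference in means = 148.2 − 146.0 = 2.2000.
2.2000 ± 2.4891 → (-0.29, 4.69).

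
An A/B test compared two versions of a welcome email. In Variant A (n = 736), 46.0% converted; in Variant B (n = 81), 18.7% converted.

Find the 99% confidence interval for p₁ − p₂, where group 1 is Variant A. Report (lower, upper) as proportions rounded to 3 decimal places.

(0.152, 0.394)

SE₁ = √(p̂₁(1−p̂₁)/n₁) = √(0.4600·0.5400/736) = 0.01837; SE₂ = √(0.1870·0.8130/81) = 0.04332.
Independent samples: SE of the difference = √(SE₁² + SE₂²) = √(0.0003374569 + 0.0018766224) = 0.04705.
z* for 99% confidence is 2.576, so the margin of error is 2.576 × 0.04705 = 0.12120.
Point estimate p̂₁ − p̂₂ = 0.4600 − 0.1870 = 0.2730.
0.2730 ± 0.12120 → (0.152, 0.394).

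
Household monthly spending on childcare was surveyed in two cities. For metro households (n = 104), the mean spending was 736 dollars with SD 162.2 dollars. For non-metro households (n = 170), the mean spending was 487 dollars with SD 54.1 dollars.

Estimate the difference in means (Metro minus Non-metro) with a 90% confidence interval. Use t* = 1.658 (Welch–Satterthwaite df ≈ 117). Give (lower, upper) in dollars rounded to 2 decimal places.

(221.75, 276.25)

SE₁ = s₁/√n₁ = 162.2/√104 = 15.9050; SE₂ = 54.1/√170 = 4.1493.
Independent samples, unequal variances: SE_diff = √(SE₁² + SE₂²) = √(252.969025 + 17.21669049) = 16.4373.
t* = 1.658, so margin of error = 1.658 × 16.4373 = 27.2530.
Difference in means = 736 − 487 = 249.0000.
249.0000 ± 27.2530 → (221.75, 276.25).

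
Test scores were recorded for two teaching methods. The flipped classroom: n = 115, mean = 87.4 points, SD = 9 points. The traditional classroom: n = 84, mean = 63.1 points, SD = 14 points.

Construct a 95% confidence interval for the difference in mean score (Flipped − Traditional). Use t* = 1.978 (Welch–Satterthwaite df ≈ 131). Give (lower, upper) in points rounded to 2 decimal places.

Standard errors of each mean: 9/√115 = 0.8393 and 14/√84 = 1.5275.
SE(x̄₁ − x̄₂) = √(0.8393² + 1.5275²) = 1.7429 for independent samples with unequal variances.
With t* = 1.978, the margin is 1.978 × 1.7429 = 3.4475.
x̄₁ − x̄₂ = 87.4 − 63.1 = 24.3000; the interval is 24.3000 ± 3.4475 = (20.85, 27.75).

(20.85, 27.75)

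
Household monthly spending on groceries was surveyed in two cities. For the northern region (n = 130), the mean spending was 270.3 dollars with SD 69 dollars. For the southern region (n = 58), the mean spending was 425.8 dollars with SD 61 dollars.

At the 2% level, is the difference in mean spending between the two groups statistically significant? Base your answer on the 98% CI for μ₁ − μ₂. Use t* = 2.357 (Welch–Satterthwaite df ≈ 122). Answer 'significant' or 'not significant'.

significant

SE₁ = s₁/√n₁ = 69/√130 = 6.0517; SE₂ = 61/√58 = 8.0097.
Independent samples, unequal variances: SE_diff = √(SE₁² + SE₂²) = √(36.62307289 + 64.15529409) = 10.0388.
t* = 2.357, so margin of error = 2.357 × 10.0388 = 23.6615.
Difference in means = 270.3 − 425.8 = -155.5000.
-155.5000 ± 23.6615 → (-179.1615, -131.8385).
The interval (-179.1615, -131.8385) does not contain 0, so the difference is significant.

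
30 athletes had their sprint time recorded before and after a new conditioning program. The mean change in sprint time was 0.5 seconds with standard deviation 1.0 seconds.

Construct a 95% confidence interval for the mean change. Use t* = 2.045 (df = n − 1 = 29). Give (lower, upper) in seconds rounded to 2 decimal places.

(0.13, 0.87)

Paired design: SE = s_d/√n = 1.0/√30 = 0.1826.
t* = 2.045; margin of error = 2.045 × 0.1826 = 0.3734.
0.5 ± 0.3734 → (0.13, 0.87).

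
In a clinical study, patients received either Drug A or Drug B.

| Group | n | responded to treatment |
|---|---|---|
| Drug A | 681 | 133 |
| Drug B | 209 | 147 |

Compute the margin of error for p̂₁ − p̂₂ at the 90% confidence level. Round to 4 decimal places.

p̂₁ = 133/681 = 0.1953 and p̂₂ = 147/209 = 0.7033.
SE₁ = √(p̂₁(1−p̂₁)/n₁) = √(0.1953·0.8047/681) = 0.01519; SE₂ = √(0.7033·0.2967/209) = 0.03160.
Independent samples: SE of the difference = √(SE₁² + SE₂²) = √(0.0002307361 + 0.00099856) = 0.03506.
z* for 90% confidence is 1.645, so the margin of error is 1.645 × 0.03506 = 0.05767.

0.0577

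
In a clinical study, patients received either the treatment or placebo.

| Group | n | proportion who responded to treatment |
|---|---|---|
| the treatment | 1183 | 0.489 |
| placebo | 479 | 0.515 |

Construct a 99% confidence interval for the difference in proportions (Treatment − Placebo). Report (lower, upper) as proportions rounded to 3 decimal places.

(-0.096, 0.044)

The two standard errors are √(0.4890×0.5110/1183) = 0.01453 and √(0.5150×0.4850/479) = 0.02284.
Because the samples are independent, SE_diff = √(0.01453² + 0.02284²) = 0.02707.
Using z* = 2.576 for 99%, ME = 2.576 × 0.02707 = 0.06973.
p̂₁ − p̂₂ = -0.0260; interval -0.0260 ± 0.06973 gives (-0.096, 0.044).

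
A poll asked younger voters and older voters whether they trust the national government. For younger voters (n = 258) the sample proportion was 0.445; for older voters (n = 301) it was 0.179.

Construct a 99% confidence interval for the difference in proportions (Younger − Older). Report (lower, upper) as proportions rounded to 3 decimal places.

(0.168, 0.364)

SE₁ = √(p̂₁(1−p̂₁)/n₁) = √(0.4450·0.5550/258) = 0.03094; SE₂ = √(0.1790·0.8210/301) = 0.02210.
Independent samples: SE of the difference = √(SE₁² + SE₂²) = √(0.0009572836 + 0.00048841) = 0.03802.
z* for 99% confidence is 2.576, so the margin of error is 2.576 × 0.03802 = 0.09794.
Point estimate p̂₁ − p̂₂ = 0.4450 − 0.1790 = 0.2660.
0.2660 ± 0.09794 → (0.168, 0.364).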